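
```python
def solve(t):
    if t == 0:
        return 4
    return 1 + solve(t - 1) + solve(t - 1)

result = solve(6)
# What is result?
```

solve(t) = 1 + 2·solve(t-1), solve(0)=4. Closed form: (4+1)·2^6 - 1 = 319.

Answer: 319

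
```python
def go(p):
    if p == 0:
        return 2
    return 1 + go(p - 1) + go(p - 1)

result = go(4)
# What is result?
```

go(p) = 1 + 2·go(p-1), go(0)=2. Closed form: (2+1)·2^4 - 1 = 47.

Answer: 47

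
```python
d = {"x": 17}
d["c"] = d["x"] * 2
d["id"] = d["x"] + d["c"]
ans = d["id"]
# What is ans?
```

Trace:
`d = {"x": 17}` → d = {'x': 17}
`d["c"] = d["x"] * 2` → d = {'x': 17, 'c': 34}
`d["id"] = d["x"] + d["c"]` → d = {'x': 17, 'c': 34, 'id': 51}
`ans = d["id"]` → ans = 51
So ans = 51

Answer: 51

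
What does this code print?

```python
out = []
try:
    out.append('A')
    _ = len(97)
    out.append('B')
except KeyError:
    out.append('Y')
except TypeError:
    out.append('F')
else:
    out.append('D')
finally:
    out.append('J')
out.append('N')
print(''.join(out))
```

Execution trace: 'A' (try body) → 'F' (except TypeError) → 'J' (finally) → 'N' (after the try/except). Output: AFJN

Answer: AFJN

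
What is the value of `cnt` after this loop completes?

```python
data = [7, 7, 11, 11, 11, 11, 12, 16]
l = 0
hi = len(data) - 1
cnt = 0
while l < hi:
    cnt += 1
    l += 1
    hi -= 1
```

Iterations until pointers meet (list length 8)
`cnt` takes the values: 0 → 1 → 2 → 3 → 4

Answer: 4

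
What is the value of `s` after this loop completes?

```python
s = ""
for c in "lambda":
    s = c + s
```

Reverse 'lambda'
`s` takes the values: "" → "l" → "al" → "mal" → "bmal" → "dbmal" → "adbmal"

Answer: "adbmal"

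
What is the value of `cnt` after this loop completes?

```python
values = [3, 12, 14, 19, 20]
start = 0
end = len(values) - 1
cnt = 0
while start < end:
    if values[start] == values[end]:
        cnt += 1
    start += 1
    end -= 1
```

Count matching pairs from ends
`cnt` takes the values: 0

Answer: 0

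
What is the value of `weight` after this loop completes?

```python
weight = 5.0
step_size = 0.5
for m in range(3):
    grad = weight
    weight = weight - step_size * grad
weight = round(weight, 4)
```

Gradient descent: w = 5.0 * (1 - 0.5)^3
`weight` takes the values: 5.0 → 2.5 → 1.25 → 0.625

Answer: 0.625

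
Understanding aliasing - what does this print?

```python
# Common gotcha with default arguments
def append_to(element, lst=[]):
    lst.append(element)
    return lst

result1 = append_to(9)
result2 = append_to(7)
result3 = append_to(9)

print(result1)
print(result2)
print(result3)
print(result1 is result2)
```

Key concept: mutable default argument gotcha.
Step by step:
`result1 = append_to(9)` → result1 = [9]
`result2 = append_to(7)` → result1 = [9, 7] (same object as result2); result2 = [9, 7] (same object as result1)
`result3 = append_to(9)` → result1 = [9, 7, 9] (same object as result2, result3); result2 = [9, 7, 9] (same object as result1, result3); result3 = [9, 7, 9] (same object as result1, result2)
`print(result1)` → prints [9, 7, 9]
`print(result2)` → prints [9, 7, 9]
`print(result3)` → prints [9, 7, 9]
`print(result1 is result2)` → prints True

Answer:
[9, 7, 9]
[9, 7, 9]
[9, 7, 9]
True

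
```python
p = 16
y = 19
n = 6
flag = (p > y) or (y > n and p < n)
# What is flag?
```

Trace:
`p = 16` → p = 16
`y = 19` → y = 19
`n = 6` → n = 6
`flag = (p > y) or (y > n and p < n)` → flag = False
So flag = False

Answer: False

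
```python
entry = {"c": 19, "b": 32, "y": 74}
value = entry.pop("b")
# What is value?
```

Trace:
`entry = {"c": 19, "b": 32, "y": 74}` → entry = {'c': 19, 'b': 32, 'y': 74}
`value = entry.pop("b")` → entry = {'c': 19, 'y': 74}; value = 32
So value = 32

Answer: 32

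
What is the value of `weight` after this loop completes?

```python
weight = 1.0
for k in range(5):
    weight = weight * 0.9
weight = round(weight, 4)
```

Exponential decay: 1.0 * 0.9^5
`weight` takes the values: 1.0 → 0.9 → 0.81 → 0.729 → 0.6561 → 0.59049 → 0.5905

Answer: 0.5905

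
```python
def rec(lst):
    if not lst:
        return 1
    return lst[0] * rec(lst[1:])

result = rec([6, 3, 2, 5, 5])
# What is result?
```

Product over [6, 3, 2, 5, 5] = 6 * 3 * 2 * 5 * 5 = 900

Answer: 900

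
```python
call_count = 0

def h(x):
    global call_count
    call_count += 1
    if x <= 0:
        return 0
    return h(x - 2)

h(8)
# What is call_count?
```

Linear recursion stepping by 2: 5 calls from x=8 down to ≤0.

Answer: 5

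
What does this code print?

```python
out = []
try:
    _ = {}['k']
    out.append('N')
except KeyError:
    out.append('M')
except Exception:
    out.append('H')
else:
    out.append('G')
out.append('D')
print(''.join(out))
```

Execution trace: 'M' (except KeyError) → 'D' (after the try/except). Output: MD

Answer: MD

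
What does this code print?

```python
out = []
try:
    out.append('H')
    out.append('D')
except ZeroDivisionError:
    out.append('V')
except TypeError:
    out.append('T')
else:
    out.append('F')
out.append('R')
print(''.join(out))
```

Execution trace: 'H' (try body) → 'D' (try body, no exception) → 'F' (else) → 'R' (after the try/except). Output: HDFR

Answer: HDFR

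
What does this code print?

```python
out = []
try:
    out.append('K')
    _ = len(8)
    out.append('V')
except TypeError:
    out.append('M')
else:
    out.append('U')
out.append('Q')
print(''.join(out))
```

Execution trace: 'K' (try body) → 'M' (except TypeError) → 'Q' (after the try/except). Output: KMQ

Answer: KMQ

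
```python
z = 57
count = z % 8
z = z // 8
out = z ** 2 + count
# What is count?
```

Trace:
`z = 57` → z = 57
`count = z % 8` → count = 1
`z = z // 8` → z = 7
`out = z ** 2 + count` → out = 50
So count = 1

Answer: 1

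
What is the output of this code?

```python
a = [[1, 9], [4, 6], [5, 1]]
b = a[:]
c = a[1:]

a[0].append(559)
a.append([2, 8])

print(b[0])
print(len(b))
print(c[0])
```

Key concept: slice with nested mutation.
Step by step:
`a = [[1, 9], [4, 6], [5, 1]]` → a = [[1, 9], [4, 6], [5, 1]]
`b = a[:]` → b = [[1, 9], [4, 6], [5, 1]]
`c = a[1:]` → c = [[4, 6], [5, 1]]
`a[0].append(559)` → a = [[1, 9, 559], [4, 6], [5, 1]]; b = [[1, 9, 559], [4, 6], [5, 1]]
`a.append([2, 8])` → a = [[1, 9, 559], [4, 6], [5, 1], [2, 8]]
`print(b[0])` → prints [1, 9, 559]
`print(len(b))` → prints 3
`print(c[0])` → prints [4, 6]

Answer:
[1, 9, 559]
3
[4, 6]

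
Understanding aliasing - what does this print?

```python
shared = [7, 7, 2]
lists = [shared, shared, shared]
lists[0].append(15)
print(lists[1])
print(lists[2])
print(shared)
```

Key concept: list of same reference.
Step by step:
`shared = [7, 7, 2]` → shared = [7, 7, 2]
`lists = [shared, shared, shared]` → lists = [[7, 7, 2], [7, 7, 2], [7, 7, 2]]
`lists[0].append(15)` → shared = [7, 7, 2, 15]; lists = [[7, 7, 2, 15], [7, 7, 2, 15], [7, 7, 2, 15]]
`print(lists[1])` → prints [7, 7, 2, 15]
`print(lists[2])` → prints [7, 7, 2, 15]
`print(shared)` → prints [7, 7, 2, 15]

Answer:
[7, 7, 2, 15]
[7, 7, 2, 15]
[7, 7, 2, 15]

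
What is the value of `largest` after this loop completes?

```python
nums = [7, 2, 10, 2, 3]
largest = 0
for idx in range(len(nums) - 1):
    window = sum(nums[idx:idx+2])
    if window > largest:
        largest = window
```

Max sum of 2-element window in [7, 2, 10, 2, 3]
`largest` takes the values: 0 → 9 → 12

Answer: 12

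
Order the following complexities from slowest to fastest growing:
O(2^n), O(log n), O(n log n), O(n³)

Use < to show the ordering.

Ordered by growth rate: O(log n) < O(n log n) < O(n³) < O(2^n)

Answer: O(log n) < O(n log n) < O(n³) < O(2^n)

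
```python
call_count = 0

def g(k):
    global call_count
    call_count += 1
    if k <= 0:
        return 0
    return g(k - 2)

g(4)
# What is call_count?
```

Linear recursion stepping by 2: 3 calls from k=4 down to ≤0.

Answer: 3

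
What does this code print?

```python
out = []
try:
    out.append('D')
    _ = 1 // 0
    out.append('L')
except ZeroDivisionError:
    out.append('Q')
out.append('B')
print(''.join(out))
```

Execution trace: 'D' (try body) → 'Q' (except ZeroDivisionError) → 'B' (after the try/except). Output: DQB

Answer: DQB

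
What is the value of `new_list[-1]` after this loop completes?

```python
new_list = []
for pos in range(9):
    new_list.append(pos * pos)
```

Last element of squares 0 to 8
`new_list` takes the values: [] → [0] → [0, 1] → [0, 1, 4] → [0, 1, 4, 9] → [0, 1, 4, 9, 16] → [0, 1, 4, 9, 16, 25] → [0, 1, 4, 9, 16, 25, 36] → [0, 1, 4, 9, 16, 25, 36, 49] → [0, 1, 4, 9, 16, 25, 36, 49, 64]
So `new_list[-1]` = 64

Answer: 64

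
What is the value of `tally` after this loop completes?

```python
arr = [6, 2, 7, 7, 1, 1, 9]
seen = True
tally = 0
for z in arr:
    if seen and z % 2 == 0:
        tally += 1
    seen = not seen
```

Count even values at even positions
`tally` takes the values: 0 → 1

Answer: 1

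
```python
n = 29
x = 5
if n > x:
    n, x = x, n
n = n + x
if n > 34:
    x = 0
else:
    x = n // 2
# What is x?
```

Trace:
`n = 29` → n = 29
`x = 5` → x = 5
`if n > x: ...` → n > x is True → n = 5; x = 29
`n = n + x` → n = 34
`if n > 34: ...` → n > 34 is False, take else branch → x = 17
So x = 17

Answer: 17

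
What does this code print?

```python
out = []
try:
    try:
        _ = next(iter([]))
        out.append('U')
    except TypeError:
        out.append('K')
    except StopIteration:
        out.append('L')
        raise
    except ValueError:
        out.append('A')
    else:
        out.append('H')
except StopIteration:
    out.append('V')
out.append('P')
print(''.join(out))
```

Execution trace: 'L' (except StopIteration) → 'V' (outer except StopIteration) → 'P' (after the try/except). Output: LVP

Answer: LVP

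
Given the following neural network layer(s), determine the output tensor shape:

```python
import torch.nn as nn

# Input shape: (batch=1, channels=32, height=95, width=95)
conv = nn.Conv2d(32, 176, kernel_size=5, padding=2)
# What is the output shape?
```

Input: (1, 32, 95, 95) -> Output: (1, 176, 95, 95)

Answer: (1, 176, 95, 95)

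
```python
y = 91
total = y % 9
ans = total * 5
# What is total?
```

Trace:
`y = 91` → y = 91
`total = y % 9` → total = 1
`ans = total * 5` → ans = 5
So total = 1

Answer: 1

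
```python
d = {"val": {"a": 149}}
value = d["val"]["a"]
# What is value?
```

Trace:
`d = {"val": {"a": 149}}` → d = {'val': {'a': 149}}
`value = d["val"]["a"]` → value = 149
So value = 149

Answer: 149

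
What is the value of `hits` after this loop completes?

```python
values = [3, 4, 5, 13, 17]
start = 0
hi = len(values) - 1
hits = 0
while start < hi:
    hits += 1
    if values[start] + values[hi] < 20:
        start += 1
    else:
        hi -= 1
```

Steps to find pair summing to 20
`hits` takes the values: 0 → 1 → 2 → 3 → 4

Answer: 4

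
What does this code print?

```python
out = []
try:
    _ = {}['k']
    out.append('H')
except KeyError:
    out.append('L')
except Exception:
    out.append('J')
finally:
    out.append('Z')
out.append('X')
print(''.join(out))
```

Execution trace: 'L' (except KeyError) → 'Z' (finally) → 'X' (after the try/except). Output: LZX

Answer: LZX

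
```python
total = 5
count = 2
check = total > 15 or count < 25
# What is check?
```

Trace:
`total = 5` → total = 5
`count = 2` → count = 2
`check = total > 15 or count < 25` → check = True
So check = True

Answer: True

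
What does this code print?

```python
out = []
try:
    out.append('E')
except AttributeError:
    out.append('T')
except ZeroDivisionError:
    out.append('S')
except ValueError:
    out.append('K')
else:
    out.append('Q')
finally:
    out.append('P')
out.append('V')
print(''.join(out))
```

Execution trace: 'E' (try body, no exception) → 'Q' (else) → 'P' (finally) → 'V' (after the try/except). Output: EQPV

Answer: EQPV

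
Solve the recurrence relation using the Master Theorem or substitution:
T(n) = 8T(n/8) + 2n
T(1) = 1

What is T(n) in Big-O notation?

By Master Theorem: a=8, b=8, f(n)=2n. Since log_8(8) = 1 and f(n) = Θ(n^1), Case 2 applies. T(n) = O(n log n).

Answer: O(n log n)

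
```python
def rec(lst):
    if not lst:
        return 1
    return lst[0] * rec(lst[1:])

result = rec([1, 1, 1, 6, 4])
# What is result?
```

Product over [1, 1, 1, 6, 4] = 1 * 1 * 1 * 6 * 4 = 24

Answer: 24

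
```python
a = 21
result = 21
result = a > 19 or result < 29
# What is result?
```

Trace:
`a = 21` → a = 21
`result = 21` → result = 21
`result = a > 19 or result < 29` → result = True
So result = True

Answer: True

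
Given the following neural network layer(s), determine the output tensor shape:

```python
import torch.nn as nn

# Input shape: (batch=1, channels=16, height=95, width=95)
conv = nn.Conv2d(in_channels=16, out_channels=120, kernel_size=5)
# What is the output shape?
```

Input: (1, 16, 95, 95) -> Output: (1, 120, 91, 91)

Answer: (1, 120, 91, 91)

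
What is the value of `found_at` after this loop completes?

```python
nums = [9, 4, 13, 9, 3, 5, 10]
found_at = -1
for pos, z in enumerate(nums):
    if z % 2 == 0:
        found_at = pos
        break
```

First even number index in [9, 4, 13, 9, 3, 5, 10]
`found_at` takes the values: -1 → 1

Answer: 1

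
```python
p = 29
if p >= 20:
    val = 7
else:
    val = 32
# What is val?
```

Trace:
`p = 29` → p = 29
`if p >= 20: ...` → p >= 20 is True → val = 7
So val = 7

Answer: 7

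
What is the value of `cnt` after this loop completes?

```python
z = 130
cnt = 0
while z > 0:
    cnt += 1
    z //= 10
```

Count digits by repeated division by 10
`cnt` takes the values: 0 → 1 → 2 → 3

Answer: 3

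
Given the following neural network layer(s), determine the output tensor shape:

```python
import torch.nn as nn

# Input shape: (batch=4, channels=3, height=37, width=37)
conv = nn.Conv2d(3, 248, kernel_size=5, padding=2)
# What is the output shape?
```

Input: (4, 3, 37, 37) -> Output: (4, 248, 37, 37)

Answer: (4, 248, 37, 37)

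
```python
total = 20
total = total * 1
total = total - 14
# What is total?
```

Trace:
`total = 20` → total = 20
`total = total * 1` → total = 20
`total = total - 14` → total = 6
So total = 6

Answer: 6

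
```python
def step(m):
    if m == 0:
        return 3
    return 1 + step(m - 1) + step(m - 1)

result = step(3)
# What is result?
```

step(m) = 1 + 2·step(m-1), step(0)=3. Closed form: (3+1)·2^3 - 1 = 31.

Answer: 31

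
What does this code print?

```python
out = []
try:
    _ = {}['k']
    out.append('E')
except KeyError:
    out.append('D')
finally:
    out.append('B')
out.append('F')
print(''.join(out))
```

Execution trace: 'D' (except KeyError) → 'B' (finally) → 'F' (after the try/except). Output: DBF

Answer: DBF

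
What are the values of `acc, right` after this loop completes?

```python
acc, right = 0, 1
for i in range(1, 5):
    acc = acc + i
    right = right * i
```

Sum and factorial of 1 to 4
`acc, right` takes the values: (0, 1) → (1, 1) → (3, 1) → (3, 2) → (6, 2) → (6, 6) → (10, 6) → (10, 24)

Answer: 10, 24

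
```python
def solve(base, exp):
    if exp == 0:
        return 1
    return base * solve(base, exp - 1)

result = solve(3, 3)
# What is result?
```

solve(3, 3) = 3 * 3 * 3 = 27

Answer: 27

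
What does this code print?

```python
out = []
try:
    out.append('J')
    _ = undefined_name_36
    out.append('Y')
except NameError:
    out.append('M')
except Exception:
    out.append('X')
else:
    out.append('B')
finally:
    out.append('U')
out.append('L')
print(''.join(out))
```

Execution trace: 'J' (try body) → 'M' (except NameError) → 'U' (finally) → 'L' (after the try/except). Output: JMUL

Answer: JMUL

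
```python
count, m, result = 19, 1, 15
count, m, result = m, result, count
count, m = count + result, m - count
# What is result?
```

Trace:
`count, m, result = 19, 1, 15` → count = 19; m = 1; result = 15
`count, m, result = m, result, count` → count = 1; m = 15; result = 19
`count, m = count + result, m - count` → count = 20; m = 14
So result = 19

Answer: 19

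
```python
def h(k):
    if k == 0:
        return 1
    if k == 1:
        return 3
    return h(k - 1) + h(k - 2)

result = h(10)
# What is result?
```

Build up from base cases: h(0)=1, h(1)=3, h(2)=4, h(3)=7, h(4)=11, h(5)=18, h(6)=29, ..., h(10)=199

Answer: 199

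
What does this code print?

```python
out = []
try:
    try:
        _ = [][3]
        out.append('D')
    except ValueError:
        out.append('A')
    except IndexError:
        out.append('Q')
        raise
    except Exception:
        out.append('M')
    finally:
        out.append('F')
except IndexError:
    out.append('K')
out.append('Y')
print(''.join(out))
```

Execution trace: 'Q' (inner except IndexError) → 'F' (inner finally) → 'K' (outer except IndexError) → 'Y' (after the try/except). Output: QFKY

Answer: QFKY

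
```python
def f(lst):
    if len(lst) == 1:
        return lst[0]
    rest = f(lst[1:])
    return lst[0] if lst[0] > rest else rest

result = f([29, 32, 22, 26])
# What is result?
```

Recursive max over [29, 32, 22, 26] = 32

Answer: 32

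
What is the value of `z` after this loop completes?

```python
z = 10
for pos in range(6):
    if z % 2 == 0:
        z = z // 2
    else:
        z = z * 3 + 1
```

Collatz-style transformation from 10
`z` takes the values: 10 → 5 → 16 → 8 → 4 → 2 → 1

Answer: 1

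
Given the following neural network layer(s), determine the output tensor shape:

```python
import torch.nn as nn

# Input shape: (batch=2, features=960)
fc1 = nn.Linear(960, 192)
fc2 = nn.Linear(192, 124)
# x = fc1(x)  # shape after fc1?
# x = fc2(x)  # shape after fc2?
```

Input: (2, 960) -> after fc1: (2, 192) -> Output: (2, 124)

Answer: (2, 124)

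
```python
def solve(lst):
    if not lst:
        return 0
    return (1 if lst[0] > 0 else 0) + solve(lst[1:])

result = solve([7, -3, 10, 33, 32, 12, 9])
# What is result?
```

Count of positive elements in [7, -3, 10, 33, 32, 12, 9] = 6

Answer: 6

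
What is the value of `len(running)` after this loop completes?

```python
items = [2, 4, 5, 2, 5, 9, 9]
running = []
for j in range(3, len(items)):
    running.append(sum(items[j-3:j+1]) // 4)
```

Number of 4-element averages
`running` takes the values: [] → [3] → [3, 4] → [3, 4, 5] → [3, 4, 5, 6]
So `len(running)` = 4

Answer: 4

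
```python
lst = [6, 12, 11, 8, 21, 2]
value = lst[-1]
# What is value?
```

Trace:
`lst = [6, 12, 11, 8, 21, 2]` → lst = [6, 12, 11, 8, 21, 2]
`value = lst[-1]` → value = 2
So value = 2

Answer: 2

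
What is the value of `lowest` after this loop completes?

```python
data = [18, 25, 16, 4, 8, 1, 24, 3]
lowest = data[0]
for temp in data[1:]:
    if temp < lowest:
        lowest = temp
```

Minimum of [18, 25, 16, 4, 8, 1, 24, 3]
`lowest` takes the values: 18 → 16 → 4 → 1

Answer: 1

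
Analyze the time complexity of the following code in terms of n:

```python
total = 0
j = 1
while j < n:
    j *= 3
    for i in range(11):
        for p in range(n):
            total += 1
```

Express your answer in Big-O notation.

Each loop level contributes: log n × 1 × n. Multiplying the contributions gives O(n log n).

Answer: O(n log n)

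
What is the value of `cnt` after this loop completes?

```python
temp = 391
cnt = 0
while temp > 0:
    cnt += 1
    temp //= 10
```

Count digits by repeated division by 10
`cnt` takes the values: 0 → 1 → 2 → 3

Answer: 3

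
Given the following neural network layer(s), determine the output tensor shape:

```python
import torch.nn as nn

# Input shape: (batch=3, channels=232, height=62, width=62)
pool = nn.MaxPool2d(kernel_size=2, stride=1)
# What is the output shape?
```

Input: (3, 232, 62, 62) -> Output: (3, 232, 61, 61)

Answer: (3, 232, 61, 61)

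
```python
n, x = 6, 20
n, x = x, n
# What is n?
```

Trace:
`n, x = 6, 20` → n = 6; x = 20
`n, x = x, n` → n = 20; x = 6
So n = 20

Answer: 20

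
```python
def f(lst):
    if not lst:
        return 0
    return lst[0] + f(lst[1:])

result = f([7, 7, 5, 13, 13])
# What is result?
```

7 + 7 + 5 + 13 + 13 + 0 = 45

Answer: 45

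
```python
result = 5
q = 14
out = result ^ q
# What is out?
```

Trace:
`result = 5` → result = 5
`q = 14` → q = 14
`out = result ^ q` → out = 11
So out = 11

Answer: 11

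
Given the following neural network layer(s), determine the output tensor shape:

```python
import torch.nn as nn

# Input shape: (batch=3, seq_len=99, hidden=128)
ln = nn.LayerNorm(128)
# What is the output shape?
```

Input: (3, 99, 128) -> Output: (3, 99, 128)

Answer: (3, 99, 128)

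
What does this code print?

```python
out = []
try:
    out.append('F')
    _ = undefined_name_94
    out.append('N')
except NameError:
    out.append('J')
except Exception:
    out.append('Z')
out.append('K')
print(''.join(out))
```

Execution trace: 'F' (try body) → 'J' (except NameError) → 'K' (after the try/except). Output: FJK

Answer: FJK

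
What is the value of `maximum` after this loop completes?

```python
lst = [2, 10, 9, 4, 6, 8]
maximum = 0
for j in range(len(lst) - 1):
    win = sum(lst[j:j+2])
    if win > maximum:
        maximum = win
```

Max sum of 2-element window in [2, 10, 9, 4, 6, 8]
`maximum` takes the values: 0 → 12 → 19

Answer: 19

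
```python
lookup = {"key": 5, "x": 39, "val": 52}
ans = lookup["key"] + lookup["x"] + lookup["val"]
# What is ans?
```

Trace:
`lookup = {"key": 5, "x": 39, "val": 52}` → lookup = {'key': 5, 'x': 39, 'val': 52}
`ans = lookup["key"] + lookup["x"] + lookup["val"]` → ans = 96
So ans = 96

Answer: 96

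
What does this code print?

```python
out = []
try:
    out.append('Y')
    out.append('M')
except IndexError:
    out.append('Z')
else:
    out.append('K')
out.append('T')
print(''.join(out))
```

Execution trace: 'Y' (try body) → 'M' (try body, no exception) → 'K' (else) → 'T' (after the try/except). Output: YMKT

Answer: YMKT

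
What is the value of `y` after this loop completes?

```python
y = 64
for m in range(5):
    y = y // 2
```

Halve 5 times: 64 // 2^5 = 2
`y` takes the values: 64 → 32 → 16 → 8 → 4 → 2

Answer: 2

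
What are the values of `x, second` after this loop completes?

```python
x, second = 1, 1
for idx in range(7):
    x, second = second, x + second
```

Fibonacci: after 7 iterations
`x, second` takes the values: (1, 1) → (1, 2) → (2, 3) → (3, 5) → (5, 8) → (8, 13) → (13, 21) → (21, 34)

Answer: 21, 34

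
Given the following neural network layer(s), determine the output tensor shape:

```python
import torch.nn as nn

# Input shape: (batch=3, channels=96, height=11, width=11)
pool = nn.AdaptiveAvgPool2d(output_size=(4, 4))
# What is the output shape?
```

Input: (3, 96, 11, 11) -> Output: (3, 96, 4, 4)

Answer: (3, 96, 4, 4)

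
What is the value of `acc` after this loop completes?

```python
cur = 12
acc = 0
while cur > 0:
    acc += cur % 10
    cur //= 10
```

Sum digits of 12
`acc` takes the values: 0 → 2 → 3

Answer: 3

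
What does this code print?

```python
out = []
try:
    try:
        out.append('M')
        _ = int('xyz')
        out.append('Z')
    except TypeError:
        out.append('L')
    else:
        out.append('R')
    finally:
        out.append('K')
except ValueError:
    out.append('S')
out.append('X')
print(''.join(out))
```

Execution trace: 'M' (try body) → 'K' (finally) → 'S' (outer except ValueError) → 'X' (after the try/except). Output: MKSX

Answer: MKSX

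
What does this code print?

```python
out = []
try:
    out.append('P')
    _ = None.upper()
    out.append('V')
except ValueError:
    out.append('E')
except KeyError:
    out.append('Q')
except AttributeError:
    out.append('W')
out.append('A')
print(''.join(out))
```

Execution trace: 'P' (try body) → 'W' (except AttributeError) → 'A' (after the try/except). Output: PWA

Answer: PWA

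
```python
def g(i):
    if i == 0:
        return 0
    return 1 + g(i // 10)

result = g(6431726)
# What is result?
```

Count of digits of 6431726: 7

Answer: 7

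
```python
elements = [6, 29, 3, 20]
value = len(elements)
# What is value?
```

Trace:
`elements = [6, 29, 3, 20]` → elements = [6, 29, 3, 20]
`value = len(elements)` → value = 4
So value = 4

Answer: 4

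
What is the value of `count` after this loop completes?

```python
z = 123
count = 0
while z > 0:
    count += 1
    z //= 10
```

Count digits by repeated division by 10
`count` takes the values: 0 → 1 → 2 → 3

Answer: 3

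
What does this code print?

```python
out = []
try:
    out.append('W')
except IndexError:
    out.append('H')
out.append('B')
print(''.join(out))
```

Execution trace: 'W' (try body, no exception) → 'B' (after the try/except). Output: WB

Answer: WB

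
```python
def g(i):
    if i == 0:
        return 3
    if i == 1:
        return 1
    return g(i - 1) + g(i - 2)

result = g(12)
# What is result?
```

Build up from base cases: g(0)=3, g(1)=1, g(2)=4, g(3)=5, g(4)=9, g(5)=14, g(6)=23, ..., g(12)=411

Answer: 411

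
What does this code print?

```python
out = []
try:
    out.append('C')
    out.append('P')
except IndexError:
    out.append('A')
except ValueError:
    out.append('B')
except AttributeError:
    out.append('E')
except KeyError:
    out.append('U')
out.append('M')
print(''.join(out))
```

Execution trace: 'C' (try body) → 'P' (try body, no exception) → 'M' (after the try/except). Output: CPM

Answer: CPM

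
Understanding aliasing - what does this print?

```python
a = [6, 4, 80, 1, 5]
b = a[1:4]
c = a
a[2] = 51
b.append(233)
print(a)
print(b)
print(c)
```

Key concept: slice vs alias.
Step by step:
`a = [6, 4, 80, 1, 5]` → a = [6, 4, 80, 1, 5]
`b = a[1:4]` → b = [4, 80, 1]
`c = a` → c = [6, 4, 80, 1, 5] (same object as a)
`a[2] = 51` → a = [6, 4, 51, 1, 5] (same object as c); c = [6, 4, 51, 1, 5] (same object as a)
`b.append(233)` → b = [4, 80, 1, 233]
`print(a)` → prints [6, 4, 51, 1, 5]
`print(b)` → prints [4, 80, 1, 233]
`print(c)` → prints [6, 4, 51, 1, 5]

Answer:
[6, 4, 51, 1, 5]
[4, 80, 1, 233]
[6, 4, 51, 1, 5]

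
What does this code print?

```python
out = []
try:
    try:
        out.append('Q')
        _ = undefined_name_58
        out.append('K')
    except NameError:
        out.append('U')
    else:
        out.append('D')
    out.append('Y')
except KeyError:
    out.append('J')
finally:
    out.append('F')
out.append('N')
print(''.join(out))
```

Execution trace: 'Q' (inner try body) → 'U' (inner except NameError) → 'Y' (try body, no exception) → 'F' (finally) → 'N' (after the try/except). Output: QUYFN

Answer: QUYFN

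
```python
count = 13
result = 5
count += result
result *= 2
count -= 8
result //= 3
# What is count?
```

Trace:
`count = 13` → count = 13
`result = 5` → result = 5
`count += result` → count = 18
`result *= 2` → result = 10
`count -= 8` → count = 10
`result //= 3` → result = 3
So count = 10

Answer: 10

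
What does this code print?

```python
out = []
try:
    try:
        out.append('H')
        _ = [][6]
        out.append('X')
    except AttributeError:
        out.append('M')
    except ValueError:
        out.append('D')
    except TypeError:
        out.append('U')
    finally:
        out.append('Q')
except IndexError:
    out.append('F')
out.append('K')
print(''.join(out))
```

Execution trace: 'H' (try body) → 'Q' (finally) → 'F' (outer except IndexError) → 'K' (after the try/except). Output: HQFK

Answer: HQFK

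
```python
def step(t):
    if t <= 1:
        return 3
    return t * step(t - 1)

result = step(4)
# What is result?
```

step(4) = 4 * 3 * 2 * 3 = 72

Answer: 72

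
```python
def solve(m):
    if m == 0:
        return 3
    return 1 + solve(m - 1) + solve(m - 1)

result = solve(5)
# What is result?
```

solve(m) = 1 + 2·solve(m-1), solve(0)=3. Closed form: (3+1)·2^5 - 1 = 127.

Answer: 127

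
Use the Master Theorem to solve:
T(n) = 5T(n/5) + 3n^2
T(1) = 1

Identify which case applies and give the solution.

a=5, b=5, f(n)=3n^2. log_5(5) = 1. Since c=2 > 1 and the regularity condition holds (5(n/5)^2 = (5/5^2)n^2 with 5/5^2 < 1), Case 3 applies: T(n) = Θ(f(n)) = O(n^2).

Answer: O(n^2) - Case 3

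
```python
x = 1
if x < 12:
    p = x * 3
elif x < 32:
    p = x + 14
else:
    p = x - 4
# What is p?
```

Trace:
`x = 1` → x = 1
`if x < 12: ...` → x < 12 is True → p = 3
So p = 3

Answer: 3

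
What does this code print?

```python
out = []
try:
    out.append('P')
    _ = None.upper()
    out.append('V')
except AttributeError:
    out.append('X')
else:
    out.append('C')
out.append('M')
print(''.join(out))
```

Execution trace: 'P' (try body) → 'X' (except AttributeError) → 'M' (after the try/except). Output: PXM

Answer: PXM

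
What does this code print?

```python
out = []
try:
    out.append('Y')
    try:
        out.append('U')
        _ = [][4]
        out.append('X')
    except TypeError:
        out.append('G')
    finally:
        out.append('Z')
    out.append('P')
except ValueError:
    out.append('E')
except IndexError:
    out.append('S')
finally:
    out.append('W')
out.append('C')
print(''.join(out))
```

Execution trace: 'Y' (try body) → 'U' (inner try body) → 'Z' (inner finally) → 'S' (except IndexError) → 'W' (finally) → 'C' (after the try/except). Output: YUZSWC

Answer: YUZSWC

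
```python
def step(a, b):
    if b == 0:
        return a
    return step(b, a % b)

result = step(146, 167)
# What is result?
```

step(146, 167) -> step(167, 146) -> step(146, 21) -> step(21, 20) -> step(20, 1) -> step(1, 0) -> 1

Answer: 1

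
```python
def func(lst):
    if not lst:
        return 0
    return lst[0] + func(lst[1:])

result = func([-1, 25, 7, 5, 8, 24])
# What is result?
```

(-1) + 25 + 7 + 5 + 8 + 24 + 0 = 68

Answer: 68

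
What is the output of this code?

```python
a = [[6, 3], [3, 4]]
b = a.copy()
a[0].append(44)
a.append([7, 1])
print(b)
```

Key concept: shallow copy with nested lists.
Step by step:
`a = [[6, 3], [3, 4]]` → a = [[6, 3], [3, 4]]
`b = a.copy()` → b = [[6, 3], [3, 4]]
`a[0].append(44)` → a = [[6, 3, 44], [3, 4]]; b = [[6, 3, 44], [3, 4]]
`a.append([7, 1])` → a = [[6, 3, 44], [3, 4], [7, 1]]
`print(b)` → prints [[6, 3, 44], [3, 4]]

Answer: [[6, 3, 44], [3, 4]]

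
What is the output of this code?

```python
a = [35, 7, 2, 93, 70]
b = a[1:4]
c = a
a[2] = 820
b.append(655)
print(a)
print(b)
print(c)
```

Key concept: slice vs alias.
Step by step:
`a = [35, 7, 2, 93, 70]` → a = [35, 7, 2, 93, 70]
`b = a[1:4]` → b = [7, 2, 93]
`c = a` → c = [35, 7, 2, 93, 70] (same object as a)
`a[2] = 820` → a = [35, 7, 820, 93, 70] (same object as c); c = [35, 7, 820, 93, 70] (same object as a)
`b.append(655)` → b = [7, 2, 93, 655]
`print(a)` → prints [35, 7, 820, 93, 70]
`print(b)` → prints [7, 2, 93, 655]
`print(c)` → prints [35, 7, 820, 93, 70]

Answer:
[35, 7, 820, 93, 70]
[7, 2, 93, 655]
[35, 7, 820, 93, 70]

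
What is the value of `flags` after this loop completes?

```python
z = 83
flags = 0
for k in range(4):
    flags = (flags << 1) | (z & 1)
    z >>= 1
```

Reverse lowest 4 bits of 83
`flags` takes the values: 0 → 1 → 3 → 6 → 12

Answer: 12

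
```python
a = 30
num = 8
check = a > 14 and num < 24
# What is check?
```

Trace:
`a = 30` → a = 30
`num = 8` → num = 8
`check = a > 14 and num < 24` → check = True
So check = True

Answer: True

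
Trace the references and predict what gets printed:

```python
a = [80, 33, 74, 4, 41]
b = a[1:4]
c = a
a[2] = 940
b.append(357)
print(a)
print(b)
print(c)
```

Key concept: slice vs alias.
Step by step:
`a = [80, 33, 74, 4, 41]` → a = [80, 33, 74, 4, 41]
`b = a[1:4]` → b = [33, 74, 4]
`c = a` → c = [80, 33, 74, 4, 41] (same object as a)
`a[2] = 940` → a = [80, 33, 940, 4, 41] (same object as c); c = [80, 33, 940, 4, 41] (same object as a)
`b.append(357)` → b = [33, 74, 4, 357]
`print(a)` → prints [80, 33, 940, 4, 41]
`print(b)` → prints [33, 74, 4, 357]
`print(c)` → prints [80, 33, 940, 4, 41]

Answer:
[80, 33, 940, 4, 41]
[33, 74, 4, 357]
[80, 33, 940, 4, 41]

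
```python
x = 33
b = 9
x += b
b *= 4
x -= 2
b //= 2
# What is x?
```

Trace:
`x = 33` → x = 33
`b = 9` → b = 9
`x += b` → x = 42
`b *= 4` → b = 36
`x -= 2` → x = 40
`b //= 2` → b = 18
So x = 40

Answer: 40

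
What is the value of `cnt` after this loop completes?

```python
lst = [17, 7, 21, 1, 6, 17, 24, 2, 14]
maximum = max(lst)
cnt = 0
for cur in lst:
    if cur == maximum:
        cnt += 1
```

Count of max value 24 in [17, 7, 21, 1, 6, 17, 24, 2, 14]
`cnt` takes the values: 0 → 1

Answer: 1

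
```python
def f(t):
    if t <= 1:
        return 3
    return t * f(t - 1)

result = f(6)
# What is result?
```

f(6) = 6 * 5 * 4 * 3 * 2 * 3 = 2160

Answer: 2160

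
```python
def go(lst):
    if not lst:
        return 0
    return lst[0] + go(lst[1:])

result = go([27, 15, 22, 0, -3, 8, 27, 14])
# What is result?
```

27 + 15 + 22 + 0 + (-3) + 8 + 27 + 14 + 0 = 110

Answer: 110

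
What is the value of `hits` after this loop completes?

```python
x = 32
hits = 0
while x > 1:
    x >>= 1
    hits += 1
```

Count right shifts until 1
`hits` takes the values: 0 → 1 → 2 → 3 → 4 → 5

Answer: 5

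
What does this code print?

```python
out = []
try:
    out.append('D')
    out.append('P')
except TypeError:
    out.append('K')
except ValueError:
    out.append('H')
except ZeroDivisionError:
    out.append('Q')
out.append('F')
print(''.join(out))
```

Execution trace: 'D' (try body) → 'P' (try body, no exception) → 'F' (after the try/except). Output: DPF

Answer: DPF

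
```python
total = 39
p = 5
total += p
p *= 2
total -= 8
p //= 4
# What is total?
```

Trace:
`total = 39` → total = 39
`p = 5` → p = 5
`total += p` → total = 44
`p *= 2` → p = 10
`total -= 8` → total = 36
`p //= 4` → p = 2
So total = 36

Answer: 36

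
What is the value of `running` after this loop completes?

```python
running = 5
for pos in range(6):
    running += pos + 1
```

Start at 5, add 1 to 6 = 26
`running` takes the values: 5 → 6 → 8 → 11 → 15 → 20 → 26

Answer: 26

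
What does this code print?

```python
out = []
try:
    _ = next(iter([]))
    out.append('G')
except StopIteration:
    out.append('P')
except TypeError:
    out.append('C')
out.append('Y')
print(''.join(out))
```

Execution trace: 'P' (except StopIteration) → 'Y' (after the try/except). Output: PY

Answer: PY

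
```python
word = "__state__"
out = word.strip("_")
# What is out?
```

Trace:
`word = "__state__"` → word = '__state__'
`out = word.strip("_")` → out = 'state'
So out = 'state'

Answer: 'state'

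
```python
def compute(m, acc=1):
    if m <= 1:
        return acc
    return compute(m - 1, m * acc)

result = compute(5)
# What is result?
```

Accumulator trace (n, acc): (5, 1) -> (4, 5) -> (3, 20) -> (2, 60) -> (1, 120) -> return 120

Answer: 120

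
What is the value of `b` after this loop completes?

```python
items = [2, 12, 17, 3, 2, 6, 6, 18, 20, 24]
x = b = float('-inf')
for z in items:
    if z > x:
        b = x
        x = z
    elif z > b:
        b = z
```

Second largest (with repeats) in [2, 12, 17, 3, 2, 6, 6, 18, 20, 24]
`b` takes the values: -inf → 2 → 12 → 17 → 18 → 20

Answer: 20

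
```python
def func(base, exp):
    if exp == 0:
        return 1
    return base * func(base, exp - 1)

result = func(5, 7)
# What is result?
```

func(5, 7) = 5 * 5 * 5 * 5 * 5 * 5 * 5 = 78125

Answer: 78125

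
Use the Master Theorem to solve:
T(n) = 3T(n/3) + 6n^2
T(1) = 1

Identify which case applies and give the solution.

a=3, b=3, f(n)=6n^2. log_3(3) = 1. Since c=2 > 1 and the regularity condition holds (3(n/3)^2 = (3/3^2)n^2 with 3/3^2 < 1), Case 3 applies: T(n) = Θ(f(n)) = O(n^2).

Answer: O(n^2) - Case 3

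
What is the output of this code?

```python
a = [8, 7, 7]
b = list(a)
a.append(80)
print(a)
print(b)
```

Key concept: list() constructor creates copy.
Step by step:
`a = [8, 7, 7]` → a = [8, 7, 7]
`b = list(a)` → b = [8, 7, 7]
`a.append(80)` → a = [8, 7, 7, 80]
`print(a)` → prints [8, 7, 7, 80]
`print(b)` → prints [8, 7, 7]

Answer:
[8, 7, 7, 80]
[8, 7, 7]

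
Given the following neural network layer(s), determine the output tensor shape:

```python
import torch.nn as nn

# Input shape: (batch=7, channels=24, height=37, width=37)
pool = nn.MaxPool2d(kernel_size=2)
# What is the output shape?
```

Input: (7, 24, 37, 37) -> Output: (7, 24, 18, 18)

Answer: (7, 24, 18, 18)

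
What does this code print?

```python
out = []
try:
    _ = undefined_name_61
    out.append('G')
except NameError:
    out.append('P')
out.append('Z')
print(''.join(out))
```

Execution trace: 'P' (except NameError) → 'Z' (after the try/except). Output: PZ

Answer: PZ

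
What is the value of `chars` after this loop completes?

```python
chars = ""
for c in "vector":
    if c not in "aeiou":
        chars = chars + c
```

Remove vowels from 'vector'
`chars` takes the values: "" → "v" → "vc" → "vct" → "vctr"

Answer: "vctr"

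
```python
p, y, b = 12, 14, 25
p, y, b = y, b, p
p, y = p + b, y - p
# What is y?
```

Trace:
`p, y, b = 12, 14, 25` → p = 12; y = 14; b = 25
`p, y, b = y, b, p` → p = 14; y = 25; b = 12
`p, y = p + b, y - p` → p = 26; y = 11
So y = 11

Answer: 11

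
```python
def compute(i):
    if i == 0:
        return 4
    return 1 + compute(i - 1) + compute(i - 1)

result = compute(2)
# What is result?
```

compute(i) = 1 + 2·compute(i-1), compute(0)=4. Closed form: (4+1)·2^2 - 1 = 19.

Answer: 19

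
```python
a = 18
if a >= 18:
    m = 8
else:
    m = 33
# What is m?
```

Trace:
`a = 18` → a = 18
`if a >= 18: ...` → a >= 18 is True → m = 8
So m = 8

Answer: 8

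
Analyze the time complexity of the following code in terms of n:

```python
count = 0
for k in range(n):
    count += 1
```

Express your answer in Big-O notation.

Each loop level contributes: n. Multiplying the contributions gives O(n).

Answer: O(n)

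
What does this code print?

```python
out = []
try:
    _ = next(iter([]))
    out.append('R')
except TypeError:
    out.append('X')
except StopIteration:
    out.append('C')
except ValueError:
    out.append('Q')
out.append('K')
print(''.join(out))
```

Execution trace: 'C' (except StopIteration) → 'K' (after the try/except). Output: CK

Answer: CK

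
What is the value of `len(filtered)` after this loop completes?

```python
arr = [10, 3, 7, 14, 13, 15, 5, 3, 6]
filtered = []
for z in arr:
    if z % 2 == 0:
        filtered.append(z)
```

Count even numbers in [10, 3, 7, 14, 13, 15, 5, 3, 6]
`filtered` takes the values: [] → [10] → [10, 14] → [10, 14, 6]
So `len(filtered)` = 3

Answer: 3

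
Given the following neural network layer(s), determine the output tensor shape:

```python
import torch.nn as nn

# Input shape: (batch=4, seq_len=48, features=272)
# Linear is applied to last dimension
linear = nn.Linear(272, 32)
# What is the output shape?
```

Input: (4, 48, 272) -> Output: (4, 48, 32)

Answer: (4, 48, 32)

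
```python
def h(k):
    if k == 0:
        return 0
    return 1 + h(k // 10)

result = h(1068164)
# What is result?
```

Count of digits of 1068164: 7

Answer: 7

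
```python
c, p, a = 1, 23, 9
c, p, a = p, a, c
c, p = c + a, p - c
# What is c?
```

Trace:
`c, p, a = 1, 23, 9` → c = 1; p = 23; a = 9
`c, p, a = p, a, c` → c = 23; p = 9; a = 1
`c, p = c + a, p - c` → c = 24; p = -14
So c = 24

Answer: 24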